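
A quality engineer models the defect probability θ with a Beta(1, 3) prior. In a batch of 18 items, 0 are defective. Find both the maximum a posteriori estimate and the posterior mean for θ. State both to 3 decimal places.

MAP: 0.000. Posterior mean: 0.045.

Posterior: Beta(1+0, 3+18) = Beta(1, 21).
Since α = 1 ≤ 1 and β > 1, the Beta density is monotone decreasing on [0,1]; the mode is at 0.
Mean = 1/(1+21) = 0.045.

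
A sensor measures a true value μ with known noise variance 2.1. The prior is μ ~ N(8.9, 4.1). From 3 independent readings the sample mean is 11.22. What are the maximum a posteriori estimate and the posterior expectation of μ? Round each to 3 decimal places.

Posterior for μ is Normal. Precision-weighted mean: (1/4.1·8.9 + 3/2.1·11.22) / (1/4.1 + 3/2.1) = 10.882.
A Normal posterior is symmetric, so mode = mean.

maximum a posteriori estimate = 10.882, posterior expectation = 10.882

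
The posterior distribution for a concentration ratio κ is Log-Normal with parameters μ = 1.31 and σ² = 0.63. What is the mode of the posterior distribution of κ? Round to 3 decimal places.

Mode = exp(μ − σ²) = exp(0.68) = 1.974.
Mean = exp(μ + σ²/2) = exp(1.625) = 5.078.
This is the posterior mode — the MAP estimate.

1.974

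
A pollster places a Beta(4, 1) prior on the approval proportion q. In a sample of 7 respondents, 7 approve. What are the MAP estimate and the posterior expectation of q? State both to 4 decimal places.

Posterior: Beta(4+7, 1+0) = Beta(11, 1).
Since β = 1 ≤ 1 and α > 1, the Beta density is monotone increasing on [0,1]; the mode is at 1.
Mean = 11/(11+1) = 0.9167.

MAP = 1.0000, posterior mean = 0.9167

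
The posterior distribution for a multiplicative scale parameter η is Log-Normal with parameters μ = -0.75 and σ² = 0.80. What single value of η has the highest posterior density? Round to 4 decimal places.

0.2122

Mode = exp(μ − σ²) = exp(-1.55) = 0.2122.
Mean = exp(μ + σ²/2) = exp(-0.350) = 0.7047.
This is the posterior mode — the MAP estimate.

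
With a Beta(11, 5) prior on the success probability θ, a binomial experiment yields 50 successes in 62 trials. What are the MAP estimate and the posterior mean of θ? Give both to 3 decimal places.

MAP estimate = 0.789, posterior mean = 0.782

Posterior: Beta(11+50, 5+12) = Beta(61, 17).
Mode = (61−1)/(61+17−2) = 60/76 = 0.789.
Mean = 61/(61+17) = 61/78 = 0.782.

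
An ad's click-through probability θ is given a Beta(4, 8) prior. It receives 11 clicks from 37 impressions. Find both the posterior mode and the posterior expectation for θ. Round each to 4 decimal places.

Posterior: Beta(4+11, 8+26) = Beta(15, 34).
Mode = (15−1)/(15+34−2) = 14/47 = 0.2979.
Mean = 15/(15+34) = 15/49 = 0.3061.

posterior mode = 0.2979, posterior expectation = 0.3061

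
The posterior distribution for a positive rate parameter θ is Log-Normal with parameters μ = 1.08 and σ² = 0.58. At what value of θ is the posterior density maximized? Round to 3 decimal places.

Mode = exp(μ − σ²) = exp(0.50) = 1.649.
Mean = exp(μ + σ²/2) = exp(1.370) = 3.935.
This is the posterior mode — the MAP estimate.

1.649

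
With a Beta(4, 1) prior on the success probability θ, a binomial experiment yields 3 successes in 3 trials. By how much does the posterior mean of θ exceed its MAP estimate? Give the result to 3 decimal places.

-0.125

Posterior: Beta(4+3, 1+0) = Beta(7, 1).
Since β = 1 ≤ 1 and α > 1, the Beta density is monotone increasing on [0,1]; the mode is at 1.
Mean = 7/(7+1) = 0.875.
Difference = 0.875 − 1.000 = -0.125.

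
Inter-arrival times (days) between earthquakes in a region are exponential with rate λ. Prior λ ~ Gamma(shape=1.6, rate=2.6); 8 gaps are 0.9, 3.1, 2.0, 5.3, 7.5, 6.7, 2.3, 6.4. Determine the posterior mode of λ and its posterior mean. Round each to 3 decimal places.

MAP = 0.234, posterior mean = 0.261

Σ times = 34.2. Posterior: Gamma(shape = 1.6+8 = 9.6, rate = 2.6+34.2 = 36.8).
Mode = (α−1)/β = 8.6/36.8 = 0.234.
Mean = α/β = 9.6/36.8 = 0.261.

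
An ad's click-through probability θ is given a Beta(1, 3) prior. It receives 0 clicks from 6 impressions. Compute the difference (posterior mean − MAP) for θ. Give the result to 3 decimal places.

Posterior: Beta(1+0, 3+6) = Beta(1, 9).
Since α = 1 ≤ 1 and β > 1, the Beta density is monotone decreasing on [0,1]; the mode is at 0.
Mean = 1/(1+9) = 0.100.
Difference = 0.100 − 0.000 = 0.100.

0.100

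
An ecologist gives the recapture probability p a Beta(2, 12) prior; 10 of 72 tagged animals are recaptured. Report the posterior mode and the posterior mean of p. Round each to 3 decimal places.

posterior mode = 0.131, posterior mean = 0.140

Posterior: Beta(2+10, 12+62) = Beta(12, 74).
Mode = (12−1)/(12+74−2) = 11/84 = 0.131.
Mean = 12/(12+74) = 12/86 = 0.140.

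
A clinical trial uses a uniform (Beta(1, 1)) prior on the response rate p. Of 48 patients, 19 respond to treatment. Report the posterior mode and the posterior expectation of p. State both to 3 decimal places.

Posterior: Beta(1+19, 1+29) = Beta(20, 30).
Mode = (20−1)/(20+30−2) = 19/48 = 0.396.
With a flat prior the MAP equals the MLE, 19/48.
Mean = 20/(20+30) = 20/50 = 0.400.

p_MAP = 0.396, E[p|data] = 0.400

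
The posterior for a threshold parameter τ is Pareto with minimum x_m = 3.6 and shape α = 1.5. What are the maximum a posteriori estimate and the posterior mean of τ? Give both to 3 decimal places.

MAP: 3.600. Posterior mean: 10.800.

The Pareto density is strictly decreasing on [x_m, ∞), so the mode is x_m = 3.600.
Mean = α·x_m/(α−1) = 1.5·3.6/0.5 = 10.800.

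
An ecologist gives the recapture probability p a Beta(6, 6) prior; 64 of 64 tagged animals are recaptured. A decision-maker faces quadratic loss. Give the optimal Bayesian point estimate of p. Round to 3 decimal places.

0.921

Posterior: Beta(6+64, 6+0) = Beta(70, 6).
Mode = (70−1)/(70+6−2) = 69/74 = 0.932.
Mean = 70/(70+6) = 70/76 = 0.921.
Quadratic loss ⇒ the optimal estimator is the posterior mean.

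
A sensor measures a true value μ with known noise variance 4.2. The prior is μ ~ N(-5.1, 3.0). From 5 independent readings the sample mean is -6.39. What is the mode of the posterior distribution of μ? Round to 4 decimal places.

Posterior for μ is Normal. Precision-weighted mean: (1/3.0·-5.1 + 5/4.2·-6.39) / (1/3.0 + 5/4.2) = -6.1078.
A Normal posterior is symmetric, so mode = mean.
This is the posterior mode — the MAP estimate.

-6.1078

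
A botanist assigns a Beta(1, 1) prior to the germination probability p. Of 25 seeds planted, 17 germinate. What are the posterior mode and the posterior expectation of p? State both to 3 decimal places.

Posterior: Beta(1+17, 1+8) = Beta(18, 9).
Mode = (18−1)/(18+9−2) = 17/25 = 0.680.
With a flat prior the MAP equals the MLE, 17/25.
Mean = 18/(18+9) = 18/27 = 0.667.
The mean is pulled below the mode by the posterior's left skew.

posterior mode = 0.680, posterior expectation = 0.667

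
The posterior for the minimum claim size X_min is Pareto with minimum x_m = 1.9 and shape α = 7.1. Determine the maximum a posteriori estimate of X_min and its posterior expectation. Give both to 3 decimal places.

maximum a posteriori estimate = 1.900, posterior expectation = 2.211

The Pareto density is strictly decreasing on [x_m, ∞), so the mode is x_m = 1.900.
Mean = α·x_m/(α−1) = 7.1·1.9/6.1 = 2.211.
The posterior is right-skewed, so the mean exceeds the mode.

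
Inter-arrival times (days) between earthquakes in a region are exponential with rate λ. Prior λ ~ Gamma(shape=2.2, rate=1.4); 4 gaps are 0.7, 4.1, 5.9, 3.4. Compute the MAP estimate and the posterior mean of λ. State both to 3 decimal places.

Σ times = 14.1. Posterior: Gamma(shape = 2.2+4 = 6.2, rate = 1.4+14.1 = 15.5).
Mode = (α−1)/β = 5.2/15.5 = 0.335.
Mean = α/β = 6.2/15.5 = 0.400.
The posterior is right-skewed, so the mean exceeds the mode.

MAP = 0.335; posterior mean = 0.400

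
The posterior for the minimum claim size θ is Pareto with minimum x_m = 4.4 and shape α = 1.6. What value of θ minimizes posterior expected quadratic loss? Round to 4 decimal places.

The Pareto density is strictly decreasing on [x_m, ∞), so the mode is x_m = 4.4000.
Mean = α·x_m/(α−1) = 1.6·4.4/0.6 = 11.7333.
Quadratic loss ⇒ the optimal estimator is the posterior mean.

11.7333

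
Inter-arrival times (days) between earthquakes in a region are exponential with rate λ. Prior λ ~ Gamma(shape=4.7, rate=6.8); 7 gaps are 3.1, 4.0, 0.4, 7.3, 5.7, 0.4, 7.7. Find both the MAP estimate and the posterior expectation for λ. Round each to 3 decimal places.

MAP = 0.302; posterior mean = 0.331

Σ times = 28.6. Posterior: Gamma(shape = 4.7+7 = 11.7, rate = 6.8+28.6 = 35.4).
Mode = (α−1)/β = 10.7/35.4 = 0.302.
Mean = α/β = 11.7/35.4 = 0.331.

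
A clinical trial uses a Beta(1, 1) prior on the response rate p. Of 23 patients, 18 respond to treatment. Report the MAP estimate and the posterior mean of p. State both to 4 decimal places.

p_MAP = 0.7826, E[p|data] = 0.7600

Posterior: Beta(1+18, 1+5) = Beta(19, 6).
Mode = (19−1)/(19+6−2) = 18/23 = 0.7826.
With a flat prior the MAP equals the MLE, 18/23.
Mean = 19/(19+6) = 19/25 = 0.7600.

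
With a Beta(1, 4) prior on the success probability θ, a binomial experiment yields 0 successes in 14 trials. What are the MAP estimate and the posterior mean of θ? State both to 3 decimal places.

θ_MAP = 0.000, E[θ|data] = 0.053

Posterior: Beta(1+0, 4+14) = Beta(1, 18).
Since α = 1 ≤ 1 and β > 1, the Beta density is monotone decreasing on [0,1]; the mode is at 0.
Mean = 1/(1+18) = 0.053.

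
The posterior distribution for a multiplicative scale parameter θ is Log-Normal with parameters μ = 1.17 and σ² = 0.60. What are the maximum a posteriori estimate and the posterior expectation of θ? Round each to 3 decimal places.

MAP: 1.768. Posterior mean: 4.349.

Mode = exp(μ − σ²) = exp(0.57) = 1.768.
Mean = exp(μ + σ²/2) = exp(1.470) = 4.349.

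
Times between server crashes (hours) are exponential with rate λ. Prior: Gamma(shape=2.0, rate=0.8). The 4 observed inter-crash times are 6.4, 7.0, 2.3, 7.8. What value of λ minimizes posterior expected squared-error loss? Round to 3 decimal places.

0.247

Σ times = 23.5. Posterior: Gamma(shape = 2.0+4 = 6.0, rate = 0.8+23.5 = 24.3).
Mode = (α−1)/β = 5.0/24.3 = 0.206.
Mean = α/β = 6.0/24.3 = 0.247.
Squared-error loss ⇒ the optimal estimator is the posterior mean.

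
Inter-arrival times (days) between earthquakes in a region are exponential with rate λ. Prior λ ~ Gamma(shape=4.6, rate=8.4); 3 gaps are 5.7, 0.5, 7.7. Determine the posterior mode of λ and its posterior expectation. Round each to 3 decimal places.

Σ times = 13.9. Posterior: Gamma(shape = 4.6+3 = 7.6, rate = 8.4+13.9 = 22.3).
Mode = (α−1)/β = 6.6/22.3 = 0.296.
Mean = α/β = 7.6/22.3 = 0.341.
Mean > mode: the posterior has a right tail.

MAP: 0.296. Posterior mean: 0.341.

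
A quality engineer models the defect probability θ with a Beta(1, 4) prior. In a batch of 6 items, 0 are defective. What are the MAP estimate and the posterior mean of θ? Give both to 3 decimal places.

MAP: 0.000. Posterior mean: 0.091.

Posterior: Beta(1+0, 4+6) = Beta(1, 10).
Since α = 1 ≤ 1 and β > 1, the Beta density is monotone decreasing on [0,1]; the mode is at 0.
Mean = 1/(1+10) = 0.091.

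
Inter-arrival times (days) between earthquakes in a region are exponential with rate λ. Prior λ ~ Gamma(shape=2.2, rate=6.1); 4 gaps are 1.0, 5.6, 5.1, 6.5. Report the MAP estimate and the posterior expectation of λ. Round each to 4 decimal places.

λ_MAP = 0.2140, E[λ|data] = 0.2551

Σ times = 18.2. Posterior: Gamma(shape = 2.2+4 = 6.2, rate = 6.1+18.2 = 24.3).
Mode = (α−1)/β = 5.2/24.3 = 0.2140.
Mean = α/β = 6.2/24.3 = 0.2551.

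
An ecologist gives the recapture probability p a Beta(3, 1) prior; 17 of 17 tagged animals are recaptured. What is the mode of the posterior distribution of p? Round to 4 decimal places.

Posterior: Beta(3+17, 1+0) = Beta(20, 1).
Since β = 1 ≤ 1 and α > 1, the Beta density is monotone increasing on [0,1]; the mode is at 1.
Mean = 20/(20+1) = 0.9524.
This is the posterior mode — the MAP estimate.

1.0000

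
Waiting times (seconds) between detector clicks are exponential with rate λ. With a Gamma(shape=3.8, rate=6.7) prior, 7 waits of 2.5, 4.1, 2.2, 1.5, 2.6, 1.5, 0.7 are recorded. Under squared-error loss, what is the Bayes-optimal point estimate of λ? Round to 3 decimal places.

0.495

Σ times = 15.1. Posterior: Gamma(shape = 3.8+7 = 10.8, rate = 6.7+15.1 = 21.8).
Mode = (α−1)/β = 9.8/21.8 = 0.450.
Mean = α/β = 10.8/21.8 = 0.495.
Squared-error loss ⇒ the optimal estimator is the posterior mean.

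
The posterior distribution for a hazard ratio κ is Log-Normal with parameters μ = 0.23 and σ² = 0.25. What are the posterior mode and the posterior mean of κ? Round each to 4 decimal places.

Mode = exp(μ − σ²) = exp(-0.02) = 0.9802.
Mean = exp(μ + σ²/2) = exp(0.355) = 1.4262.

MAP = 0.9802; posterior mean = 1.4262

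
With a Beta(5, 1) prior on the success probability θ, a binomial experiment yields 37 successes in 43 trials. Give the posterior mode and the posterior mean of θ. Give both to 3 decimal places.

MAP = 0.872; posterior mean = 0.857

Posterior: Beta(5+37, 1+6) = Beta(42, 7).
Mode = (42−1)/(42+7−2) = 41/47 = 0.872.
Mean = 42/(42+7) = 42/49 = 0.857.
The posterior is left-skewed, so the mode exceeds the mean.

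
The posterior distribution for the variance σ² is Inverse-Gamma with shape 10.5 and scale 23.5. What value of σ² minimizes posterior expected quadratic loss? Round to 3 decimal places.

2.474

Mode = β/(α+1) = 23.5/11.5 = 2.043.
Mean = β/(α−1) = 23.5/9.5 = 2.474.
Quadratic loss ⇒ the optimal estimator is the posterior mean.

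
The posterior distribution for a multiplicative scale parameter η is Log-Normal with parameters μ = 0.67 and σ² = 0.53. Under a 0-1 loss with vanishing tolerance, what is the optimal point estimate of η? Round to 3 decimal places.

1.150

Mode = exp(μ − σ²) = exp(0.14) = 1.150.
Mean = exp(μ + σ²/2) = exp(0.935) = 2.547.
This is the posterior mode — the MAP estimate.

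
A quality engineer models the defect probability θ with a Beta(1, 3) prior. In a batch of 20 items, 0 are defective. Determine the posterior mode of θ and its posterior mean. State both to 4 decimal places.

MAP: 0.0000. Posterior mean: 0.0417.

Posterior: Beta(1+0, 3+20) = Beta(1, 23).
Since α = 1 ≤ 1 and β > 1, the Beta density is monotone decreasing on [0,1]; the mode is at 0.
Mean = 1/(1+23) = 0.0417.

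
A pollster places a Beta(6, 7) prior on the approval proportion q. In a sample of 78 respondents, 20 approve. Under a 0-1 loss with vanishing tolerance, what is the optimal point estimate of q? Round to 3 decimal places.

0.281

Posterior: Beta(6+20, 7+58) = Beta(26, 65).
Mode = (26−1)/(26+65−2) = 25/89 = 0.281.
Mean = 26/(26+65) = 26/91 = 0.286.
This is the posterior mode — the MAP estimate.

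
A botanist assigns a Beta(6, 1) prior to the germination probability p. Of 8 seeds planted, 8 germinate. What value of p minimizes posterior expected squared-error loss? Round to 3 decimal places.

0.933

Posterior: Beta(6+8, 1+0) = Beta(14, 1).
Since β = 1 ≤ 1 and α > 1, the Beta density is monotone increasing on [0,1]; the mode is at 1.
Mean = 14/(14+1) = 0.933.
Squared-error loss ⇒ the optimal estimator is the posterior mean.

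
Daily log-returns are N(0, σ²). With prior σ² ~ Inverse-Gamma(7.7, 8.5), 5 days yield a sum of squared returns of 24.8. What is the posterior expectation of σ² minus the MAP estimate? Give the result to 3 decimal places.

Posterior: Inverse-Gamma(shape = 7.7+5/2 = 10.2, scale = 8.5+24.8/2 = 20.9).
Mode = β/(α+1) = 20.9/11.2 = 1.866.
Mean = β/(α−1) = 20.9/9.2 = 2.272.
Difference = 2.272 − 1.866 = 0.406.
The mean is pulled above the mode by the posterior's right skew.

0.406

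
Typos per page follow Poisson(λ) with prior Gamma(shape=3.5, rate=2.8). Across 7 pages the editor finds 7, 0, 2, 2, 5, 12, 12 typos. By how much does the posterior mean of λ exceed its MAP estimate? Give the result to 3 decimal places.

Σ counts = 40. Posterior: Gamma(shape = 3.5+40 = 43.5, rate = 2.8+7 = 9.8).
Mode = (α−1)/β = 42.5/9.8 = 4.337.
Mean = α/β = 43.5/9.8 = 4.439.
Difference = 4.439 − 4.337 = 0.102.

0.102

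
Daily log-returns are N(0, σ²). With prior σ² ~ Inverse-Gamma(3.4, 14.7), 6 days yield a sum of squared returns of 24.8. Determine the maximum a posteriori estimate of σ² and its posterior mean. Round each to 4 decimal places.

σ²_MAP = 3.6622, E[σ²|data] = 5.0185

Posterior: Inverse-Gamma(shape = 3.4+6/2 = 6.4, scale = 14.7+24.8/2 = 27.1).
Mode = β/(α+1) = 27.1/7.4 = 3.6622.
Mean = β/(α−1) = 27.1/5.4 = 5.0185.
The mean is pulled above the mode by the posterior's right skew.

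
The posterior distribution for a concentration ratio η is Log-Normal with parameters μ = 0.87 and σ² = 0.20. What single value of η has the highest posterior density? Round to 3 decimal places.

Mode = exp(μ − σ²) = exp(0.67) = 1.954.
Mean = exp(μ + σ²/2) = exp(0.970) = 2.638.
This is the posterior mode — the MAP estimate.

1.954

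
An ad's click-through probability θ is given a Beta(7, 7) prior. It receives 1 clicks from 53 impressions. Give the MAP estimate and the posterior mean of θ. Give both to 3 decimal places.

MAP = 0.108; posterior mean = 0.119

Posterior: Beta(7+1, 7+52) = Beta(8, 59).
Mode = (8−1)/(8+59−2) = 7/65 = 0.108.
Mean = 8/(8+59) = 8/67 = 0.119.
The posterior is right-skewed, so the mean exceeds the mode.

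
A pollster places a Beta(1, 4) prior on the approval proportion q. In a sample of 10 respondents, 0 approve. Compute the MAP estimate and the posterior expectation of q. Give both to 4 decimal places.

Posterior: Beta(1+0, 4+10) = Beta(1, 14).
Since α = 1 ≤ 1 and β > 1, the Beta density is monotone decreasing on [0,1]; the mode is at 0.
Mean = 1/(1+14) = 0.0667.

MAP = 0.0000; posterior mean = 0.0667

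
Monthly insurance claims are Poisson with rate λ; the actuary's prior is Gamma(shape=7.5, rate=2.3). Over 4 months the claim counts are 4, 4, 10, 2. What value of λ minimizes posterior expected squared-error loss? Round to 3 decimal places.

4.365

Σ counts = 20. Posterior: Gamma(shape = 7.5+20 = 27.5, rate = 2.3+4 = 6.3).
Mode = (α−1)/β = 26.5/6.3 = 4.206.
Mean = α/β = 27.5/6.3 = 4.365.
Squared-error loss ⇒ the optimal estimator is the posterior mean.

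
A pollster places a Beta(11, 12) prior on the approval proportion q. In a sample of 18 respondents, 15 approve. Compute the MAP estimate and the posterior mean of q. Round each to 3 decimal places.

MAP: 0.641. Posterior mean: 0.634.

Posterior: Beta(11+15, 12+3) = Beta(26, 15).
Mode = (26−1)/(26+15−2) = 25/39 = 0.641.
Mean = 26/(26+15) = 26/41 = 0.634.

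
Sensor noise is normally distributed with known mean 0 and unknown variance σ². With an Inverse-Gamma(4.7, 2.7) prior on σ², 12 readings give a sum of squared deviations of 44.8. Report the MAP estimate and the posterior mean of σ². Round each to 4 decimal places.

Posterior: Inverse-Gamma(shape = 4.7+12/2 = 10.7, scale = 2.7+44.8/2 = 25.1).
Mode = β/(α+1) = 25.1/11.7 = 2.1453.
Mean = β/(α−1) = 25.1/9.7 = 2.5876.

MAP: 2.1453. Posterior mean: 2.5876.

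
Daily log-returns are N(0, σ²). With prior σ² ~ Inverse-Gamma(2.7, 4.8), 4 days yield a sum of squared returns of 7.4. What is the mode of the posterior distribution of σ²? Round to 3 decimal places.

1.491

Posterior: Inverse-Gamma(shape = 2.7+4/2 = 4.7, scale = 4.8+7.4/2 = 8.5).
Mode = β/(α+1) = 8.5/5.7 = 1.491.
Mean = β/(α−1) = 8.5/3.7 = 2.297.
This is the posterior mode — the MAP estimate.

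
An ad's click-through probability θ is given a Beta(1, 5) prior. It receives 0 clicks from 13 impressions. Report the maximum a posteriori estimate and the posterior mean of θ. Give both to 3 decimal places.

MAP = 0.000; posterior mean = 0.053

Posterior: Beta(1+0, 5+13) = Beta(1, 18).
Since α = 1 ≤ 1 and β > 1, the Beta density is monotone decreasing on [0,1]; the mode is at 0.
Mean = 1/(1+18) = 0.053.
Right-skewed posterior ⇒ mode < mean.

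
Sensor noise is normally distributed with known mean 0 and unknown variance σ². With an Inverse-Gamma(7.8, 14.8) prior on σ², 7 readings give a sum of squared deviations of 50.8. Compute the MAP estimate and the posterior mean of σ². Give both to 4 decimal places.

σ²_MAP = 3.2683, E[σ²|data] = 3.9029

Posterior: Inverse-Gamma(shape = 7.8+7/2 = 11.3, scale = 14.8+50.8/2 = 40.2).
Mode = β/(α+1) = 40.2/12.3 = 3.2683.
Mean = β/(α−1) = 40.2/10.3 = 3.9029.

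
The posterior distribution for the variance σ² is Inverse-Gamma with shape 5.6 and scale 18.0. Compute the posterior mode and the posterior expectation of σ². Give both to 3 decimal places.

Mode = β/(α+1) = 18.0/6.6 = 2.727.
Mean = β/(α−1) = 18.0/4.6 = 3.913.

posterior mode = 2.727, posterior expectation = 3.913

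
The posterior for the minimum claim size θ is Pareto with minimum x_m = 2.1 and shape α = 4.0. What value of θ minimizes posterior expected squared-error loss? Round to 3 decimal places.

2.800

The Pareto density is strictly decreasing on [x_m, ∞), so the mode is x_m = 2.100.
Mean = α·x_m/(α−1) = 4.0·2.1/3.0 = 2.800.
Squared-error loss ⇒ the optimal estimator is the posterior mean.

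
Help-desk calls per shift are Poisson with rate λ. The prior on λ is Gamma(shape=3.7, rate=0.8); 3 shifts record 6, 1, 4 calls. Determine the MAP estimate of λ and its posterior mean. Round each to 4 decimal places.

MAP: 3.6053. Posterior mean: 3.8684.

Σ counts = 11. Posterior: Gamma(shape = 3.7+11 = 14.7, rate = 0.8+3 = 3.8).
Mode = (α−1)/β = 13.7/3.8 = 3.6053.
Mean = α/β = 14.7/3.8 = 3.8684.
Mean > mode: the posterior has a right tail.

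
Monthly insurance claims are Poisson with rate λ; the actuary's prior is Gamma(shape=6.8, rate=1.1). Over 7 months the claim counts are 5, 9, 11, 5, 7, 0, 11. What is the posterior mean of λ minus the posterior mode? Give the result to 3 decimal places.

Σ counts = 48. Posterior: Gamma(shape = 6.8+48 = 54.8, rate = 1.1+7 = 8.1).
Mode = (α−1)/β = 53.8/8.1 = 6.642.
Mean = α/β = 54.8/8.1 = 6.765.
Difference = 6.765 − 6.642 = 0.123.

0.123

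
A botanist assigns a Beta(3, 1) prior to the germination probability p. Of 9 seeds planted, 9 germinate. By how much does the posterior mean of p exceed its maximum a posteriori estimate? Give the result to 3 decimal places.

Posterior: Beta(3+9, 1+0) = Beta(12, 1).
Since β = 1 ≤ 1 and α > 1, the Beta density is monotone increasing on [0,1]; the mode is at 1.
Mean = 12/(12+1) = 0.923.
Difference = 0.923 − 1.000 = -0.077.

-0.077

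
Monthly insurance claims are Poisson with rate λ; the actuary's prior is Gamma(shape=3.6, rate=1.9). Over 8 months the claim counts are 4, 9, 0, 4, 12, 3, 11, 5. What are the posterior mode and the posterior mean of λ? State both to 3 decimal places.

MAP = 5.111; posterior mean = 5.212

Σ counts = 48. Posterior: Gamma(shape = 3.6+48 = 51.6, rate = 1.9+8 = 9.9).
Mode = (α−1)/β = 50.6/9.9 = 5.111.
Mean = α/β = 51.6/9.9 = 5.212.
The mean is pulled above the mode by the posterior's right skew.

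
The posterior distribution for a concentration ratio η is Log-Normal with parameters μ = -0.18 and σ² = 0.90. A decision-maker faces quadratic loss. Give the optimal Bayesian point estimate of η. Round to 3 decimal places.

Mode = exp(μ − σ²) = exp(-1.08) = 0.340.
Mean = exp(μ + σ²/2) = exp(0.270) = 1.310.
Quadratic loss ⇒ the optimal estimator is the posterior mean.

1.310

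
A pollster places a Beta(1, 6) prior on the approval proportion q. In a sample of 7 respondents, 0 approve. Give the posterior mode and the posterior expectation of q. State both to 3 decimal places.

posterior mode = 0.000, posterior expectation = 0.071

Posterior: Beta(1+0, 6+7) = Beta(1, 13).
Since α = 1 ≤ 1 and β > 1, the Beta density is monotone decreasing on [0,1]; the mode is at 0.
Mean = 1/(1+13) = 0.071.
The posterior is right-skewed, so the mean exceeds the mode.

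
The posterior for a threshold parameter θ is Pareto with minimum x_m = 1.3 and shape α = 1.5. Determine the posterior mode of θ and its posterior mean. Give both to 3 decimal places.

MAP: 1.300. Posterior mean: 3.900.

The Pareto density is strictly decreasing on [x_m, ∞), so the mode is x_m = 1.300.
Mean = α·x_m/(α−1) = 1.5·1.3/0.5 = 3.900.
Right-skewed posterior ⇒ mode < mean.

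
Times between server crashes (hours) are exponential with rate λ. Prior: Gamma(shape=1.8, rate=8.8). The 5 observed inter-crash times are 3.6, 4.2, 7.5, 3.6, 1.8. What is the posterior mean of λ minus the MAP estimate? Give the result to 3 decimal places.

0.034

Σ times = 20.7. Posterior: Gamma(shape = 1.8+5 = 6.8, rate = 8.8+20.7 = 29.5).
Mode = (α−1)/β = 5.8/29.5 = 0.197.
Mean = α/β = 6.8/29.5 = 0.231.
Difference = 0.231 − 0.197 = 0.034.
The mean is pulled above the mode by the posterior's right skew.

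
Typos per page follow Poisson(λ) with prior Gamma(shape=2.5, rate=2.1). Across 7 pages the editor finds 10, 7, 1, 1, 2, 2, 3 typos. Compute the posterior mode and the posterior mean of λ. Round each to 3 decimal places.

posterior mode = 3.022, posterior mean = 3.132

Σ counts = 26. Posterior: Gamma(shape = 2.5+26 = 28.5, rate = 2.1+7 = 9.1).
Mode = (α−1)/β = 27.5/9.1 = 3.022.
Mean = α/β = 28.5/9.1 = 3.132.
The posterior is right-skewed, so the mean exceeds the mode.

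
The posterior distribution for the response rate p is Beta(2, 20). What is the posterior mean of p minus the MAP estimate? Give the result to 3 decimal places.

Mode = (2−1)/(2+20−2) = 1/20 = 0.050.
Mean = 2/(2+20) = 2/22 = 0.091.
Difference = 0.091 − 0.050 = 0.041.

0.041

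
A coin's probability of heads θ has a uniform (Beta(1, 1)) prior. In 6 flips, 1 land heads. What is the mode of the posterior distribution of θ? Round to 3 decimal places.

0.167

Posterior: Beta(1+1, 1+5) = Beta(2, 6).
Mode = (2−1)/(2+6−2) = 1/6 = 0.167.
With a flat prior the MAP equals the MLE, 1/6.
Mean = 2/(2+6) = 2/8 = 0.250.
This is the posterior mode — the MAP estimate.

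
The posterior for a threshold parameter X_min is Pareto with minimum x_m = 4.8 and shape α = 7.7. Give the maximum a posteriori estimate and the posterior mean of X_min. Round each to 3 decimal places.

MAP: 4.800. Posterior mean: 5.516.

The Pareto density is strictly decreasing on [x_m, ∞), so the mode is x_m = 4.800.
Mean = α·x_m/(α−1) = 7.7·4.8/6.7 = 5.516.
The mean is pulled above the mode by the posterior's right skew.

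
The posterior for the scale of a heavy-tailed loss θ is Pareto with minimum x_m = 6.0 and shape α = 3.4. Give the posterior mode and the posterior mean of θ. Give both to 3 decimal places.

MAP = 6.000, posterior mean = 8.500

The Pareto density is strictly decreasing on [x_m, ∞), so the mode is x_m = 6.000.
Mean = α·x_m/(α−1) = 3.4·6.0/2.4 = 8.500.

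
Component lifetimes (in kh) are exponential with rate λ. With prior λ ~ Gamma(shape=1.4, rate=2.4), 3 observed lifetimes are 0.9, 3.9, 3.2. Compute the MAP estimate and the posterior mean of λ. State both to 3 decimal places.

λ_MAP = 0.327, E[λ|data] = 0.423

Σ times = 8.0. Posterior: Gamma(shape = 1.4+3 = 4.4, rate = 2.4+8.0 = 10.4).
Mode = (α−1)/β = 3.4/10.4 = 0.327.
Mean = α/β = 4.4/10.4 = 0.423.
Right-skewed posterior ⇒ mode < mean.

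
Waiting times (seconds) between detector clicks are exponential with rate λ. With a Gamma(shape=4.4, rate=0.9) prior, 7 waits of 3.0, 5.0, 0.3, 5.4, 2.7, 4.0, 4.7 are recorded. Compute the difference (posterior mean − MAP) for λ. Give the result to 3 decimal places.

0.038

Σ times = 25.1. Posterior: Gamma(shape = 4.4+7 = 11.4, rate = 0.9+25.1 = 26.0).
Mode = (α−1)/β = 10.4/26.0 = 0.400.
Mean = α/β = 11.4/26.0 = 0.438.
Difference = 0.438 − 0.400 = 0.038.
Right-skewed posterior ⇒ mode < mean.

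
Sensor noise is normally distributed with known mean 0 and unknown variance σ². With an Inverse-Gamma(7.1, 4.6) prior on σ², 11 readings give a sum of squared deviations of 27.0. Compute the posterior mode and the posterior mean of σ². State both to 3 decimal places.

posterior mode = 1.331, posterior mean = 1.560

Posterior: Inverse-Gamma(shape = 7.1+11/2 = 12.6, scale = 4.6+27.0/2 = 18.1).
Mode = β/(α+1) = 18.1/13.6 = 1.331.
Mean = β/(α−1) = 18.1/11.6 = 1.560.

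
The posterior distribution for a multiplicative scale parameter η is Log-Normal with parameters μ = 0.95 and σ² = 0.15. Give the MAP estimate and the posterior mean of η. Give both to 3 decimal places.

MAP = 2.226, posterior mean = 2.787

Mode = exp(μ − σ²) = exp(0.80) = 2.226.
Mean = exp(μ + σ²/2) = exp(1.025) = 2.787.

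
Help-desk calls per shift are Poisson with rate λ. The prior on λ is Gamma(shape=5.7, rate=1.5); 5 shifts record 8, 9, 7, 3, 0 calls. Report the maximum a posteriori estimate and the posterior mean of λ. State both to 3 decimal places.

Σ counts = 27. Posterior: Gamma(shape = 5.7+27 = 32.7, rate = 1.5+5 = 6.5).
Mode = (α−1)/β = 31.7/6.5 = 4.877.
Mean = α/β = 32.7/6.5 = 5.031.
The mean is pulled above the mode by the posterior's right skew.

MAP: 4.877. Posterior mean: 5.031.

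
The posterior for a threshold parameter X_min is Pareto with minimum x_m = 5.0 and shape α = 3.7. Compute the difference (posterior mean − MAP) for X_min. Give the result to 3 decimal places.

The Pareto density is strictly decreasing on [x_m, ∞), so the mode is x_m = 5.000.
Mean = α·x_m/(α−1) = 3.7·5.0/2.7 = 6.852.
Difference = 6.852 − 5.000 = 1.852.

1.852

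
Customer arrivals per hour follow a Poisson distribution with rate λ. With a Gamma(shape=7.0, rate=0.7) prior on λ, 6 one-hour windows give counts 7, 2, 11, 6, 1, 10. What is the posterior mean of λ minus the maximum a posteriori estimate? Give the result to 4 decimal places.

Σ counts = 37. Posterior: Gamma(shape = 7.0+37 = 44.0, rate = 0.7+6 = 6.7).
Mode = (α−1)/β = 43.0/6.7 = 6.4179.
Mean = α/β = 44.0/6.7 = 6.5672.
Difference = 6.5672 − 6.4179 = 0.1493.

0.1493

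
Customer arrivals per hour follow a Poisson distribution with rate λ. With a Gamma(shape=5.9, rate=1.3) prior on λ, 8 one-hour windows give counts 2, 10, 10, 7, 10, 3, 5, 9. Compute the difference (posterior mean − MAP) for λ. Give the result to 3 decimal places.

Σ counts = 56. Posterior: Gamma(shape = 5.9+56 = 61.9, rate = 1.3+8 = 9.3).
Mode = (α−1)/β = 60.9/9.3 = 6.548.
Mean = α/β = 61.9/9.3 = 6.656.
Difference = 6.656 − 6.548 = 0.108.

0.108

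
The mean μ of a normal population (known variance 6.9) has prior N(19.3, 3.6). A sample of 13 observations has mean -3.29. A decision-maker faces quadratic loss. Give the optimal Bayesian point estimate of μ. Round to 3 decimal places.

Posterior for μ is Normal. Precision-weighted mean: (1/3.6·19.3 + 13/6.9·-3.29) / (1/3.6 + 13/6.9) = -0.387.
A Normal posterior is symmetric, so mode = mean.
Quadratic loss ⇒ the optimal estimator is the posterior mean.

-0.387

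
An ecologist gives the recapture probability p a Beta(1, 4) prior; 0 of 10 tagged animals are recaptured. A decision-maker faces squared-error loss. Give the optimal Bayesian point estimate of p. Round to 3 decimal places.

0.067

Posterior: Beta(1+0, 4+10) = Beta(1, 14).
Since α = 1 ≤ 1 and β > 1, the Beta density is monotone decreasing on [0,1]; the mode is at 0.
Mean = 1/(1+14) = 0.067.
Squared-error loss ⇒ the optimal estimator is the posterior mean.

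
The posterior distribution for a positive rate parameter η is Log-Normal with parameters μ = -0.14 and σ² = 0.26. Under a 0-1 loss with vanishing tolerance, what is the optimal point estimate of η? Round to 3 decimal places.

Mode = exp(μ − σ²) = exp(-0.40) = 0.670.
Mean = exp(μ + σ²/2) = exp(-0.010) = 0.990.
This is the posterior mode — the MAP estimate.

0.670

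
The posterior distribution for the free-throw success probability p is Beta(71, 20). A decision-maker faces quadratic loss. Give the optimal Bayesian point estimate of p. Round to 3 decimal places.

0.780

Mode = (71−1)/(71+20−2) = 70/89 = 0.787.
Mean = 71/(71+20) = 71/91 = 0.780.
Quadratic loss ⇒ the optimal estimator is the posterior mean.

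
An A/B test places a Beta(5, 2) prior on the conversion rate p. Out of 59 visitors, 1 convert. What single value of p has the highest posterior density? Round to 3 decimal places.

Posterior: Beta(5+1, 2+58) = Beta(6, 60).
Mode = (6−1)/(6+60−2) = 5/64 = 0.078.
Mean = 6/(6+60) = 6/66 = 0.091.
This is the posterior mode — the MAP estimate.

0.078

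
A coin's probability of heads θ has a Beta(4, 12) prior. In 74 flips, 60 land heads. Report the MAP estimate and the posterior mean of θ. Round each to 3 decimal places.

MAP = 0.716, posterior mean = 0.711

Posterior: Beta(4+60, 12+14) = Beta(64, 26).
Mode = (64−1)/(64+26−2) = 63/88 = 0.716.
Mean = 64/(64+26) = 64/90 = 0.711.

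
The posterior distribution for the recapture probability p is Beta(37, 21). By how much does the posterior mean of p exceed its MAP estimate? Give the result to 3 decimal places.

Mode = (37−1)/(37+21−2) = 36/56 = 0.643.
Mean = 37/(37+21) = 37/58 = 0.638.
Difference = 0.638 − 0.643 = -0.005.

-0.005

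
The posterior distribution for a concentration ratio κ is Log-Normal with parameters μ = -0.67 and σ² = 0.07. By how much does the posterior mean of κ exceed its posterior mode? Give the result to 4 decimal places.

0.0528

Mode = exp(μ − σ²) = exp(-0.74) = 0.4771.
Mean = exp(μ + σ²/2) = exp(-0.635) = 0.5299.
Difference = 0.5299 − 0.4771 = 0.0528.
The mean is pulled above the mode by the posterior's right skew.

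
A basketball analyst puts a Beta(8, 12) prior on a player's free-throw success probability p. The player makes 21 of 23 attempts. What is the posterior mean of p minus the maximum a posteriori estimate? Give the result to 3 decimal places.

-0.009

Posterior: Beta(8+21, 12+2) = Beta(29, 14).
Mode = (29−1)/(29+14−2) = 28/41 = 0.683.
Mean = 29/(29+14) = 29/43 = 0.674.
Difference = 0.674 − 0.683 = -0.009.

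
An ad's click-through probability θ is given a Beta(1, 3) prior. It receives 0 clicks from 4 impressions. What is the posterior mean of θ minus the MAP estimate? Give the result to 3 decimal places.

0.125

Posterior: Beta(1+0, 3+4) = Beta(1, 7).
Since α = 1 ≤ 1 and β > 1, the Beta density is monotone decreasing on [0,1]; the mode is at 0.
Mean = 1/(1+7) = 0.125.
Difference = 0.125 − 0.000 = 0.125.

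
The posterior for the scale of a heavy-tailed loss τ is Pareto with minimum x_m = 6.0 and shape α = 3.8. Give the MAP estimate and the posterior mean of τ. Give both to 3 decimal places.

The Pareto density is strictly decreasing on [x_m, ∞), so the mode is x_m = 6.000.
Mean = α·x_m/(α−1) = 3.8·6.0/2.8 = 8.143.

MAP = 6.000, posterior mean = 8.143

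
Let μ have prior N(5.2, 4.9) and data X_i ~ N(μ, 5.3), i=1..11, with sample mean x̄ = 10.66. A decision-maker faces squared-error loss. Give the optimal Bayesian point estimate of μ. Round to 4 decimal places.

10.1712

Posterior for μ is Normal. Precision-weighted mean: (1/4.9·5.2 + 11/5.3·10.66) / (1/4.9 + 11/5.3) = 10.1712.
A Normal posterior is symmetric, so mode = mean.
Squared-error loss ⇒ the optimal estimator is the posterior mean.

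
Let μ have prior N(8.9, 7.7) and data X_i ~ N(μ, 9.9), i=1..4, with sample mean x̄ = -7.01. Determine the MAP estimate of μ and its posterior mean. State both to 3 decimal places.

Posterior for μ is Normal. Precision-weighted mean: (1/7.7·8.9 + 4/9.9·-7.01) / (1/7.7 + 4/9.9) = -3.140.
A Normal posterior is symmetric, so mode = mean.

MAP estimate = -3.140, posterior mean = -3.140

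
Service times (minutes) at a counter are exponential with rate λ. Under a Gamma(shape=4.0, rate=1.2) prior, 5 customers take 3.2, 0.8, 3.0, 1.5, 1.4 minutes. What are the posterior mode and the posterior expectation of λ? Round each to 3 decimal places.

MAP = 0.721, posterior mean = 0.811

Σ times = 9.9. Posterior: Gamma(shape = 4.0+5 = 9.0, rate = 1.2+9.9 = 11.1).
Mode = (α−1)/β = 8.0/11.1 = 0.721.
Mean = α/β = 9.0/11.1 = 0.811.
Right-skewed posterior ⇒ mode < mean.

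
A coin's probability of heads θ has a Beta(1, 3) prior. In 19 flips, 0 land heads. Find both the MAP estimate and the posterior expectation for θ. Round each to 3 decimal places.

θ_MAP = 0.000, E[θ|data] = 0.043

Posterior: Beta(1+0, 3+19) = Beta(1, 22).
Since α = 1 ≤ 1 and β > 1, the Beta density is monotone decreasing on [0,1]; the mode is at 0.
Mean = 1/(1+22) = 0.043.
Right-skewed posterior ⇒ mode < mean.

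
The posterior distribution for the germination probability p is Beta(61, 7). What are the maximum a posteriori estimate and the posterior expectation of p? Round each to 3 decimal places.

Mode = (61−1)/(61+7−2) = 60/66 = 0.909.
Mean = 61/(61+7) = 61/68 = 0.897.

MAP = 0.909; posterior mean = 0.897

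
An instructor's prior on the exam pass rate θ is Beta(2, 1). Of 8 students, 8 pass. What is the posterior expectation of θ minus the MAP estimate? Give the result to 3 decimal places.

Posterior: Beta(2+8, 1+0) = Beta(10, 1).
Since β = 1 ≤ 1 and α > 1, the Beta density is monotone increasing on [0,1]; the mode is at 1.
Mean = 10/(10+1) = 0.909.
Difference = 0.909 − 1.000 = -0.091.
The posterior is left-skewed, so the mode exceeds the mean.

-0.091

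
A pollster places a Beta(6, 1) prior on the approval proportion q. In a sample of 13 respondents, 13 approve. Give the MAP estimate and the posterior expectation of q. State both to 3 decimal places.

Posterior: Beta(6+13, 1+0) = Beta(19, 1).
Since β = 1 ≤ 1 and α > 1, the Beta density is monotone increasing on [0,1]; the mode is at 1.
Mean = 19/(19+1) = 0.950.

MAP estimate = 1.000, posterior expectation = 0.950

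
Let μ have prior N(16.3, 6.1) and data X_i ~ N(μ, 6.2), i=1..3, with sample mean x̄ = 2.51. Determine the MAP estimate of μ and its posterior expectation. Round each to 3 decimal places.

MAP: 6.000. Posterior mean: 6.000.

Posterior for μ is Normal. Precision-weighted mean: (1/6.1·16.3 + 3/6.2·2.51) / (1/6.1 + 3/6.2) = 6.000.
A Normal posterior is symmetric, so mode = mean.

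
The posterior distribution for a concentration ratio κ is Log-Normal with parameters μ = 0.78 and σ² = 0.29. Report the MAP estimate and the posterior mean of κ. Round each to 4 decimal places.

MAP estimate = 1.6323, posterior mean = 2.5219

Mode = exp(μ − σ²) = exp(0.49) = 1.6323.
Mean = exp(μ + σ²/2) = exp(0.925) = 2.5219.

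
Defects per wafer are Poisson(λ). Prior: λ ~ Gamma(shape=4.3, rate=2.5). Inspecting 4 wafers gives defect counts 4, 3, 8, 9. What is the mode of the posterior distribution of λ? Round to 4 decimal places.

4.2000

Σ counts = 24. Posterior: Gamma(shape = 4.3+24 = 28.3, rate = 2.5+4 = 6.5).
Mode = (α−1)/β = 27.3/6.5 = 4.2000.
Mean = α/β = 28.3/6.5 = 4.3538.
This is the posterior mode — the MAP estimate.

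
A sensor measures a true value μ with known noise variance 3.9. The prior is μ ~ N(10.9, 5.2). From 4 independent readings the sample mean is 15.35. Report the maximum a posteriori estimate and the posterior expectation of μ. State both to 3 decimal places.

MAP: 14.647. Posterior mean: 14.647.

Posterior for μ is Normal. Precision-weighted mean: (1/5.2·10.9 + 4/3.9·15.35) / (1/5.2 + 4/3.9) = 14.647.
A Normal posterior is symmetric, so mode = mean.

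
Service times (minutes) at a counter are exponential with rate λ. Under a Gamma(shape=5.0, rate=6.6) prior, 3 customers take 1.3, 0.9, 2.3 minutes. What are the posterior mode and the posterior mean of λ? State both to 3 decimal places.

Σ times = 4.5. Posterior: Gamma(shape = 5.0+3 = 8.0, rate = 6.6+4.5 = 11.1).
Mode = (α−1)/β = 7.0/11.1 = 0.631.
Mean = α/β = 8.0/11.1 = 0.721.
The posterior is right-skewed, so the mean exceeds the mode.

posterior mode = 0.631, posterior mean = 0.721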